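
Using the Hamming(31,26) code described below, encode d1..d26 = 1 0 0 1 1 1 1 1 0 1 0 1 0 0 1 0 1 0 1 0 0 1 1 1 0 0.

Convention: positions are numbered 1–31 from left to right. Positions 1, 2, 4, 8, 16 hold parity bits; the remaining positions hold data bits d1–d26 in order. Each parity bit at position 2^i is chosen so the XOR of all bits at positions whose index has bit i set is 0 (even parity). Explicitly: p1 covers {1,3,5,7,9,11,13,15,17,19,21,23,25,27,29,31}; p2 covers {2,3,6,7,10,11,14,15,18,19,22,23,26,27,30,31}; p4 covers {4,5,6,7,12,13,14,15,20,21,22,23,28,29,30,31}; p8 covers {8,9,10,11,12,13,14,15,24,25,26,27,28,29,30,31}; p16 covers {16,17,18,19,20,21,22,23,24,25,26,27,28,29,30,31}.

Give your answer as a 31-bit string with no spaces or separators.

1111001111110101100101010011100

Place data at non-parity positions: p1 p2 1 p4 0 0 1 p8 1 1 1 1 0 1 0 p16 1 0 0 1 0 1 0 1 0 0 1 1 1 0 0
p1 (pos 1,3,5,7,9,11,13,15,17,19,21,23,25,27,29,31): XOR of data positions = 1⊕0⊕1⊕1⊕1⊕0⊕0⊕1⊕0⊕0⊕0⊕0⊕1⊕1⊕0 = 1
p2 (pos 2,3,6,7,10,11,14,15,18,19,22,23,26,27,30,31): XOR of data positions = 1⊕0⊕1⊕1⊕1⊕1⊕0⊕0⊕0⊕1⊕0⊕0⊕1⊕0⊕0 = 1
p4 (pos 4,5,6,7,12,13,14,15,20,21,22,23,28,29,30,31): XOR of data positions = 0⊕0⊕1⊕1⊕0⊕1⊕0⊕1⊕0⊕1⊕0⊕1⊕1⊕0⊕0 = 1
p8 (pos 8,9,10,11,12,13,14,15,24,25,26,27,28,29,30,31): XOR of data positions = 1⊕1⊕1⊕1⊕0⊕1⊕0⊕1⊕0⊕0⊕1⊕1⊕1⊕0⊕0 = 1
p16 (pos 16,17,18,19,20,21,22,23,24,25,26,27,28,29,30,31): XOR of data positions = 1⊕0⊕0⊕1⊕0⊕1⊕0⊕1⊕0⊕0⊕1⊕1⊕1⊕0⊕0 = 1
Codeword: 1111001111110101100101010011100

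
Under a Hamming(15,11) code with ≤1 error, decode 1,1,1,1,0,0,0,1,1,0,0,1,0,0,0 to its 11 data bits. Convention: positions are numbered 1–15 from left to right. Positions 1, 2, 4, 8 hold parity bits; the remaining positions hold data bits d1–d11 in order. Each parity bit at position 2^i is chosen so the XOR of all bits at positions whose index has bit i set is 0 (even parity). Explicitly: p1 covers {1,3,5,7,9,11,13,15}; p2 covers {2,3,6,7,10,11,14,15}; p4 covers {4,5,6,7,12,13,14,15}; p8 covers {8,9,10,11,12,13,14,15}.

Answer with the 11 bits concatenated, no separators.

10000001000

s1 (pos 1,3,5,7,9,11,13,15): 1⊕1⊕0⊕0⊕1⊕0⊕0⊕0 = 1
s2 (pos 2,3,6,7,10,11,14,15): 1⊕1⊕0⊕0⊕0⊕0⊕0⊕0 = 0
s4 (pos 4,5,6,7,12,13,14,15): 1⊕0⊕0⊕0⊕1⊕0⊕0⊕0 = 0
s8 (pos 8,9,10,11,12,13,14,15): 1⊕1⊕0⊕0⊕1⊕0⊕0⊕0 = 1
Syndrome s8…s1 = 1001 → error at position 9.
Flip position 9: 111100011001000 → 111100010001000
Read data bits from positions 3,5,6,7,9,10,11,12,13,14,15: 10000001000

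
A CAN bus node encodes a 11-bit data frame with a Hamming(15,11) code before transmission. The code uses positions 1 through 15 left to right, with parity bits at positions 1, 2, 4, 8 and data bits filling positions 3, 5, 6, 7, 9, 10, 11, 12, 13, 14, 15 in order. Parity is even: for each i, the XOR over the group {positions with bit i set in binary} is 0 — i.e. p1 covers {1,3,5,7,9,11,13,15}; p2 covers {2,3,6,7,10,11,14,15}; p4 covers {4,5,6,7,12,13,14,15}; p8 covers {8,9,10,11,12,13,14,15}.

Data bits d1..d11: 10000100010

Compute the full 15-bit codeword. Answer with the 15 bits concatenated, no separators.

Place data at non-parity positions: p1 p2 1 p4 0 0 0 p8 0 1 0 0 0 1 0
p1 (pos 1,3,5,7,9,11,13,15): XOR of data positions = 1⊕0⊕0⊕0⊕0⊕0⊕0 = 1
p2 (pos 2,3,6,7,10,11,14,15): XOR of data positions = 1⊕0⊕0⊕1⊕0⊕1⊕0 = 1
p4 (pos 4,5,6,7,12,13,14,15): XOR of data positions = 0⊕0⊕0⊕0⊕0⊕1⊕0 = 1
p8 (pos 8,9,10,11,12,13,14,15): XOR of data positions = 0⊕1⊕0⊕0⊕0⊕1⊕0 = 0
Codeword: 111100000100010

111100000100010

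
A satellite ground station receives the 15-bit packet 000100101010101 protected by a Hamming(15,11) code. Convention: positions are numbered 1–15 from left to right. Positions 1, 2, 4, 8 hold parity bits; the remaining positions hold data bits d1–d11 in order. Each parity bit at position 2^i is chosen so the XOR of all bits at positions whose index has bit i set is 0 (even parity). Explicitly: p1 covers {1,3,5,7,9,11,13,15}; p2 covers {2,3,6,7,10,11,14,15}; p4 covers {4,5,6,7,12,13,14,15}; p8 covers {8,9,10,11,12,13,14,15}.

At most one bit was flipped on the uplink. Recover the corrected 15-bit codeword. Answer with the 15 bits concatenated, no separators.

s1 (pos 1,3,5,7,9,11,13,15): 0⊕0⊕0⊕1⊕1⊕1⊕1⊕1 = 1
s2 (pos 2,3,6,7,10,11,14,15): 0⊕0⊕0⊕1⊕0⊕1⊕0⊕1 = 1
s4 (pos 4,5,6,7,12,13,14,15): 1⊕0⊕0⊕1⊕0⊕1⊕0⊕1 = 0
s8 (pos 8,9,10,11,12,13,14,15): 0⊕1⊕0⊕1⊕0⊕1⊕0⊕1 = 0
Syndrome s8…s1 = 0011 → error at position 3.
Flip position 3: 000100101010101 → 001100101010101

001100101010101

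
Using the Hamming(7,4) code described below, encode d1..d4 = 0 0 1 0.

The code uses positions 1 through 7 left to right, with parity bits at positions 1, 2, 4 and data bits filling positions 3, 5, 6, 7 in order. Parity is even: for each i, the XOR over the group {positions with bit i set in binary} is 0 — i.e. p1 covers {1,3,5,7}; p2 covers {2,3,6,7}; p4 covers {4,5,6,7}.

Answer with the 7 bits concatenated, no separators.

0101010

Place data at non-parity positions: p1 p2 0 p4 0 1 0
p1 (pos 1,3,5,7): XOR of data positions = 0⊕0⊕0 = 0
p2 (pos 2,3,6,7): XOR of data positions = 0⊕1⊕0 = 1
p4 (pos 4,5,6,7): XOR of data positions = 0⊕1⊕0 = 1
Codeword: 0101010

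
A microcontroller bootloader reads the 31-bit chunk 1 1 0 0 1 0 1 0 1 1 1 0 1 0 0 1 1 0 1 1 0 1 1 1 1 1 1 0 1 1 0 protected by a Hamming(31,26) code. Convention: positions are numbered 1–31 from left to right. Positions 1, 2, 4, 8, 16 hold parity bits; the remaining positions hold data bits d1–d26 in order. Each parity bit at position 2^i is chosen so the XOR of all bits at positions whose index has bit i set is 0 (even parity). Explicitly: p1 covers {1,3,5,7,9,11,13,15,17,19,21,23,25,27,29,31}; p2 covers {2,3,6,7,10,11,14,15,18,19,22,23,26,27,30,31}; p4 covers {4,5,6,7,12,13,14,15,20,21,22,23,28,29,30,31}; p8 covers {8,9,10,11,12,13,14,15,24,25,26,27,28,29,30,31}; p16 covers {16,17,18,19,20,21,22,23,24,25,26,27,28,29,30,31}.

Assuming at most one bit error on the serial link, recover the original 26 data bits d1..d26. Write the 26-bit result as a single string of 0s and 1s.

s1 (pos 1,3,5,7,9,11,13,15,17,19,21,23,25,27,29,31): 1⊕0⊕1⊕1⊕1⊕1⊕1⊕0⊕1⊕1⊕0⊕1⊕1⊕1⊕1⊕0 = 0
s2 (pos 2,3,6,7,10,11,14,15,18,19,22,23,26,27,30,31): 1⊕0⊕0⊕1⊕1⊕1⊕0⊕0⊕0⊕1⊕1⊕1⊕1⊕1⊕1⊕0 = 0
s4 (pos 4,5,6,7,12,13,14,15,20,21,22,23,28,29,30,31): 0⊕1⊕0⊕1⊕0⊕1⊕0⊕0⊕1⊕0⊕1⊕1⊕0⊕1⊕1⊕0 = 0
s8 (pos 8,9,10,11,12,13,14,15,24,25,26,27,28,29,30,31): 0⊕1⊕1⊕1⊕0⊕1⊕0⊕0⊕1⊕1⊕1⊕1⊕0⊕1⊕1⊕0 = 0
s16 (pos 16,17,18,19,20,21,22,23,24,25,26,27,28,29,30,31): 1⊕1⊕0⊕1⊕1⊕0⊕1⊕1⊕1⊕1⊕1⊕1⊕0⊕1⊕1⊕0 = 0
Syndrome s16…s1 = 00000 → no error.
Read data bits from positions 3,5,6,7,9,10,11,12,13,14,15,17,18,19,20,21,22,23,24,25,26,27,28,29,30,31: 01011110100101101111110110

01011110100101101111110110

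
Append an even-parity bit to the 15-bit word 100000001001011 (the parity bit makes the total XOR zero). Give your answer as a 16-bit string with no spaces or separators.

1000000010010111

XOR of the 15 data bits: 1⊕0⊕0⊕0⊕0⊕0⊕0⊕0⊕1⊕0⊕0⊕1⊕0⊕1⊕1 = 1
Parity bit = 1 (so all 16 bits XOR to 0).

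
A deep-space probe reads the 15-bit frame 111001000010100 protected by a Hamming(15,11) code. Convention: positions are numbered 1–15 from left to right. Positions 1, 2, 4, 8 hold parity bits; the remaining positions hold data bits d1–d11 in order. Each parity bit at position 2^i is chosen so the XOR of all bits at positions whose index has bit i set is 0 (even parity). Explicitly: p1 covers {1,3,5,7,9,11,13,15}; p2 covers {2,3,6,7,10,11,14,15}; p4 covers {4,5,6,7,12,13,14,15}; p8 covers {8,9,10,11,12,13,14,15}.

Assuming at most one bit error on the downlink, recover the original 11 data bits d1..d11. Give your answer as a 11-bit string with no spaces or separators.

s1 (pos 1,3,5,7,9,11,13,15): 1⊕1⊕0⊕0⊕0⊕1⊕1⊕0 = 0
s2 (pos 2,3,6,7,10,11,14,15): 1⊕1⊕1⊕0⊕0⊕1⊕0⊕0 = 0
s4 (pos 4,5,6,7,12,13,14,15): 0⊕0⊕1⊕0⊕0⊕1⊕0⊕0 = 0
s8 (pos 8,9,10,11,12,13,14,15): 0⊕0⊕0⊕1⊕0⊕1⊕0⊕0 = 0
Syndrome s8…s1 = 0000 → no error.
Read data bits from positions 3,5,6,7,9,10,11,12,13,14,15: 10100010100

10100010100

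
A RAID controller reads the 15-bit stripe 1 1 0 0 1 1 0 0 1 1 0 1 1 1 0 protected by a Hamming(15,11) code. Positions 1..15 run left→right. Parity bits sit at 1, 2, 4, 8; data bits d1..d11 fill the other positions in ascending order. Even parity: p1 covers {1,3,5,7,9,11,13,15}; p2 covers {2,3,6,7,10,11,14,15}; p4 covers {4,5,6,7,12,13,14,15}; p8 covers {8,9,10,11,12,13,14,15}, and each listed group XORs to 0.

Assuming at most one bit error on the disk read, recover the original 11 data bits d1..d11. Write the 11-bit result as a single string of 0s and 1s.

s1 (pos 1,3,5,7,9,11,13,15): 1⊕0⊕1⊕0⊕1⊕0⊕1⊕0 = 0
s2 (pos 2,3,6,7,10,11,14,15): 1⊕0⊕1⊕0⊕1⊕0⊕1⊕0 = 0
s4 (pos 4,5,6,7,12,13,14,15): 0⊕1⊕1⊕0⊕1⊕1⊕1⊕0 = 1
s8 (pos 8,9,10,11,12,13,14,15): 0⊕1⊕1⊕0⊕1⊕1⊕1⊕0 = 1
Syndrome s8…s1 = 1100 → error at position 12.
Flip position 12: 110011001101110 → 110011001100110
Read data bits from positions 3,5,6,7,9,10,11,12,13,14,15: 01101100110

01101100110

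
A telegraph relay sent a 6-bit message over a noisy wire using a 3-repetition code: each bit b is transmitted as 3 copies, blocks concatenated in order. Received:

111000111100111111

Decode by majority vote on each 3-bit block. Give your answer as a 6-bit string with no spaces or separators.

101011

Block 1 (111): 3 ones → 1
Block 2 (000): 0 ones → 0
Block 3 (111): 3 ones → 1
Block 4 (100): 1 one → 0
Block 5 (111): 3 ones → 1
Block 6 (111): 3 ones → 1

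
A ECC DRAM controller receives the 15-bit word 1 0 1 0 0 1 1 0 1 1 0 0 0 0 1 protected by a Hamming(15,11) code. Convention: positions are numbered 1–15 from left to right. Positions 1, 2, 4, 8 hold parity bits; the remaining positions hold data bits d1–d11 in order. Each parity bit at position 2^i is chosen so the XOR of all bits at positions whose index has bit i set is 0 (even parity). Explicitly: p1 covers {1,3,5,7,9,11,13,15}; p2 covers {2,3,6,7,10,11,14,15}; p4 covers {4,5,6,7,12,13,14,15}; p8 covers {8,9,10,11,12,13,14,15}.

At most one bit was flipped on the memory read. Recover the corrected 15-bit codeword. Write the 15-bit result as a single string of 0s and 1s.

s1 (pos 1,3,5,7,9,11,13,15): 1⊕1⊕0⊕1⊕1⊕0⊕0⊕1 = 1
s2 (pos 2,3,6,7,10,11,14,15): 0⊕1⊕1⊕1⊕1⊕0⊕0⊕1 = 1
s4 (pos 4,5,6,7,12,13,14,15): 0⊕0⊕1⊕1⊕0⊕0⊕0⊕1 = 1
s8 (pos 8,9,10,11,12,13,14,15): 0⊕1⊕1⊕0⊕0⊕0⊕0⊕1 = 1
Syndrome s8…s1 = 1111 → error at position 15.
Flip position 15: 101001101100001 → 101001101100000

101001101100000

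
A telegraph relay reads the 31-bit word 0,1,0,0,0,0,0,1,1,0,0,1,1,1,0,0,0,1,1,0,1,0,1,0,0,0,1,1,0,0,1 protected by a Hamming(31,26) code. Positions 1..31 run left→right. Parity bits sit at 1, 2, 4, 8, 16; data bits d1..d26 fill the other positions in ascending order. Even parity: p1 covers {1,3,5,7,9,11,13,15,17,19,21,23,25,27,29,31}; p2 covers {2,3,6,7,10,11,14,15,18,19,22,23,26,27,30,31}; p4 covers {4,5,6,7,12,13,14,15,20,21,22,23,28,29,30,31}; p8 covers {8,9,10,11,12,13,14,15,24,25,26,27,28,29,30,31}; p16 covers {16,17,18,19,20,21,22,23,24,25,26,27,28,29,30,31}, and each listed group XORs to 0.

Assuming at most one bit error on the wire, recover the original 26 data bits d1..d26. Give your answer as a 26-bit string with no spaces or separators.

00001001110011010000011001

s1 (pos 1,3,5,7,9,11,13,15,17,19,21,23,25,27,29,31): 0⊕0⊕0⊕0⊕1⊕0⊕1⊕0⊕0⊕1⊕1⊕1⊕0⊕1⊕0⊕1 = 1
s2 (pos 2,3,6,7,10,11,14,15,18,19,22,23,26,27,30,31): 1⊕0⊕0⊕0⊕0⊕0⊕1⊕0⊕1⊕1⊕0⊕1⊕0⊕1⊕0⊕1 = 1
s4 (pos 4,5,6,7,12,13,14,15,20,21,22,23,28,29,30,31): 0⊕0⊕0⊕0⊕1⊕1⊕1⊕0⊕0⊕1⊕0⊕1⊕1⊕0⊕0⊕1 = 1
s8 (pos 8,9,10,11,12,13,14,15,24,25,26,27,28,29,30,31): 1⊕1⊕0⊕0⊕1⊕1⊕1⊕0⊕0⊕0⊕0⊕1⊕1⊕0⊕0⊕1 = 0
s16 (pos 16,17,18,19,20,21,22,23,24,25,26,27,28,29,30,31): 0⊕0⊕1⊕1⊕0⊕1⊕0⊕1⊕0⊕0⊕0⊕1⊕1⊕0⊕0⊕1 = 1
Syndrome s16…s1 = 10111 → error at position 23.
Flip position 23: 0100000110011100011010100011001 → 0100000110011100011010000011001
Read data bits from positions 3,5,6,7,9,10,11,12,13,14,15,17,18,19,20,21,22,23,24,25,26,27,28,29,30,31: 00001001110011010000011001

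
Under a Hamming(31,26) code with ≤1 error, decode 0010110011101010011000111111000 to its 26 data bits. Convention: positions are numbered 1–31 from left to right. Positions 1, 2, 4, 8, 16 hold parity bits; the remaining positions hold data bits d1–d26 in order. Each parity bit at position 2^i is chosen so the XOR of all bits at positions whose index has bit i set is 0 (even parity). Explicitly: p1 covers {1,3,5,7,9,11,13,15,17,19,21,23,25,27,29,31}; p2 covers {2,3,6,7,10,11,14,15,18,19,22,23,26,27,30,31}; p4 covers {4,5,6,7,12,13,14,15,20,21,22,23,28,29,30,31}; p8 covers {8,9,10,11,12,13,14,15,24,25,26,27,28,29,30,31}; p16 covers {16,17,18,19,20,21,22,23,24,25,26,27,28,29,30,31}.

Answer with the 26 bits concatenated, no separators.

s1 (pos 1,3,5,7,9,11,13,15,17,19,21,23,25,27,29,31): 0⊕1⊕1⊕0⊕1⊕1⊕1⊕1⊕0⊕1⊕0⊕1⊕1⊕1⊕0⊕0 = 0
s2 (pos 2,3,6,7,10,11,14,15,18,19,22,23,26,27,30,31): 0⊕1⊕1⊕0⊕1⊕1⊕0⊕1⊕1⊕1⊕0⊕1⊕1⊕1⊕0⊕0 = 0
s4 (pos 4,5,6,7,12,13,14,15,20,21,22,23,28,29,30,31): 0⊕1⊕1⊕0⊕0⊕1⊕0⊕1⊕0⊕0⊕0⊕1⊕1⊕0⊕0⊕0 = 0
s8 (pos 8,9,10,11,12,13,14,15,24,25,26,27,28,29,30,31): 0⊕1⊕1⊕1⊕0⊕1⊕0⊕1⊕1⊕1⊕1⊕1⊕1⊕0⊕0⊕0 = 0
s16 (pos 16,17,18,19,20,21,22,23,24,25,26,27,28,29,30,31): 0⊕0⊕1⊕1⊕0⊕0⊕0⊕1⊕1⊕1⊕1⊕1⊕1⊕0⊕0⊕0 = 0
Syndrome s16…s1 = 00000 → no error.
Read data bits from positions 3,5,6,7,9,10,11,12,13,14,15,17,18,19,20,21,22,23,24,25,26,27,28,29,30,31: 11101110101011000111111000

11101110101011000111111000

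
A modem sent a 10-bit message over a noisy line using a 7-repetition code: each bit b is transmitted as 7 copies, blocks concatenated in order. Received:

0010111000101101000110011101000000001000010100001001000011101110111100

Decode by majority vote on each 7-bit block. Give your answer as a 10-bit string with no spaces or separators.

1001000011

Block 1 (0010111): 4 ones → 1
Block 2 (0001011): 3 ones → 0
Block 3 (0100011): 3 ones → 0
Block 4 (0011101): 4 ones → 1
Block 5 (0000000): 0 ones → 0
Block 6 (0100001): 2 ones → 0
Block 7 (0100001): 2 ones → 0
Block 8 (0010000): 1 one → 0
Block 9 (1110111): 6 ones → 1
Block 10 (0111100): 4 ones → 1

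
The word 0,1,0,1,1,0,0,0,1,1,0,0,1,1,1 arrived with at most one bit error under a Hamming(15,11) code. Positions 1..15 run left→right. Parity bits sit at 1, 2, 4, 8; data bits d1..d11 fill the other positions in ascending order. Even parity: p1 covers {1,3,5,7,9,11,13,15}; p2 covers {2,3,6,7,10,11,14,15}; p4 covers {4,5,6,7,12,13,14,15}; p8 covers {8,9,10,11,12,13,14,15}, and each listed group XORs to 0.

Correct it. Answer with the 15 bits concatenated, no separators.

010110001101111

s1 (pos 1,3,5,7,9,11,13,15): 0⊕0⊕1⊕0⊕1⊕0⊕1⊕1 = 0
s2 (pos 2,3,6,7,10,11,14,15): 1⊕0⊕0⊕0⊕1⊕0⊕1⊕1 = 0
s4 (pos 4,5,6,7,12,13,14,15): 1⊕1⊕0⊕0⊕0⊕1⊕1⊕1 = 1
s8 (pos 8,9,10,11,12,13,14,15): 0⊕1⊕1⊕0⊕0⊕1⊕1⊕1 = 1
Syndrome s8…s1 = 1100 → error at position 12.
Flip position 12: 010110001100111 → 010110001101111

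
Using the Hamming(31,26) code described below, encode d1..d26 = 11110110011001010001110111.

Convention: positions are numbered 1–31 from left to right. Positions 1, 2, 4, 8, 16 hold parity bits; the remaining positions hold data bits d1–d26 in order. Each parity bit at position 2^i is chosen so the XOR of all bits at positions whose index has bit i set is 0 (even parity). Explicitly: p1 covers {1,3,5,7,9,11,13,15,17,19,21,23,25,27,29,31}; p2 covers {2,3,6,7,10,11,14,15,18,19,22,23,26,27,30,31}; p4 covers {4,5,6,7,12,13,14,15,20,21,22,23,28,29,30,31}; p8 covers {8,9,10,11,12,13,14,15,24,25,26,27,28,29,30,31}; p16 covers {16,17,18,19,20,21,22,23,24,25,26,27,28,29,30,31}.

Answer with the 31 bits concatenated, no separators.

Place data at non-parity positions: p1 p2 1 p4 1 1 1 p8 0 1 1 0 0 1 1 p16 0 0 1 0 1 0 0 0 1 1 1 0 1 1 1
p1 (pos 1,3,5,7,9,11,13,15,17,19,21,23,25,27,29,31): XOR of data positions = 1⊕1⊕1⊕0⊕1⊕0⊕1⊕0⊕1⊕1⊕0⊕1⊕1⊕1⊕1 = 1
p2 (pos 2,3,6,7,10,11,14,15,18,19,22,23,26,27,30,31): XOR of data positions = 1⊕1⊕1⊕1⊕1⊕1⊕1⊕0⊕1⊕0⊕0⊕1⊕1⊕1⊕1 = 0
p4 (pos 4,5,6,7,12,13,14,15,20,21,22,23,28,29,30,31): XOR of data positions = 1⊕1⊕1⊕0⊕0⊕1⊕1⊕0⊕1⊕0⊕0⊕0⊕1⊕1⊕1 = 1
p8 (pos 8,9,10,11,12,13,14,15,24,25,26,27,28,29,30,31): XOR of data positions = 0⊕1⊕1⊕0⊕0⊕1⊕1⊕0⊕1⊕1⊕1⊕0⊕1⊕1⊕1 = 0
p16 (pos 16,17,18,19,20,21,22,23,24,25,26,27,28,29,30,31): XOR of data positions = 0⊕0⊕1⊕0⊕1⊕0⊕0⊕0⊕1⊕1⊕1⊕0⊕1⊕1⊕1 = 0
Codeword: 1011111001100110001010001110111

1011111001100110001010001110111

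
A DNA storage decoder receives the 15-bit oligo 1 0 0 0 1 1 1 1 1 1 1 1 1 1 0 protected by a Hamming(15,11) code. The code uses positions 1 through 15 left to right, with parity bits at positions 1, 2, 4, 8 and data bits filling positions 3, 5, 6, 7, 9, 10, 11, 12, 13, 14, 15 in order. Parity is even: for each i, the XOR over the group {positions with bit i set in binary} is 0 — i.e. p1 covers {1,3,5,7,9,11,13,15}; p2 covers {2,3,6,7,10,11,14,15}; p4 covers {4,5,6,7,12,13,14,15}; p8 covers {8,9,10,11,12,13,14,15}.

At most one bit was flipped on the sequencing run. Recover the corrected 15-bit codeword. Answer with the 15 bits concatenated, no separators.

s1 (pos 1,3,5,7,9,11,13,15): 1⊕0⊕1⊕1⊕1⊕1⊕1⊕0 = 0
s2 (pos 2,3,6,7,10,11,14,15): 0⊕0⊕1⊕1⊕1⊕1⊕1⊕0 = 1
s4 (pos 4,5,6,7,12,13,14,15): 0⊕1⊕1⊕1⊕1⊕1⊕1⊕0 = 0
s8 (pos 8,9,10,11,12,13,14,15): 1⊕1⊕1⊕1⊕1⊕1⊕1⊕0 = 1
Syndrome s8…s1 = 1010 → error at position 10.
Flip position 10: 100011111111110 → 100011111011110

100011111011110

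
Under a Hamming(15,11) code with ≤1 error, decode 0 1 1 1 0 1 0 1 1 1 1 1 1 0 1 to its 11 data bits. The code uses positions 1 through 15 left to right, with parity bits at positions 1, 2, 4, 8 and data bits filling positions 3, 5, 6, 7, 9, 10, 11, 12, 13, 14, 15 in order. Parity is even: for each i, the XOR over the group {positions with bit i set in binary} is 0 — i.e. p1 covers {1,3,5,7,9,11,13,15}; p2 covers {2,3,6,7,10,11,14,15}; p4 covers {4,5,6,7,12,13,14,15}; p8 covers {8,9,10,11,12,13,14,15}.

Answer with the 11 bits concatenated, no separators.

10101111001

s1 (pos 1,3,5,7,9,11,13,15): 0⊕1⊕0⊕0⊕1⊕1⊕1⊕1 = 1
s2 (pos 2,3,6,7,10,11,14,15): 1⊕1⊕1⊕0⊕1⊕1⊕0⊕1 = 0
s4 (pos 4,5,6,7,12,13,14,15): 1⊕0⊕1⊕0⊕1⊕1⊕0⊕1 = 1
s8 (pos 8,9,10,11,12,13,14,15): 1⊕1⊕1⊕1⊕1⊕1⊕0⊕1 = 1
Syndrome s8…s1 = 1101 → error at position 13.
Flip position 13: 011101011111101 → 011101011111001
Read data bits from positions 3,5,6,7,9,10,11,12,13,14,15: 10101111001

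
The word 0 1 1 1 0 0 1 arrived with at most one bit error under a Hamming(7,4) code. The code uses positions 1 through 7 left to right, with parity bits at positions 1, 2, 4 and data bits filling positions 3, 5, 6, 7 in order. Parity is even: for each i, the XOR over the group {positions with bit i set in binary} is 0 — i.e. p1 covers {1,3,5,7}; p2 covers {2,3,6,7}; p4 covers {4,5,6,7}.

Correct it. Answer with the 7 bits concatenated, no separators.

s1 (pos 1,3,5,7): 0⊕1⊕0⊕1 = 0
s2 (pos 2,3,6,7): 1⊕1⊕0⊕1 = 1
s4 (pos 4,5,6,7): 1⊕0⊕0⊕1 = 0
Syndrome s4…s1 = 010 → error at position 2.
Flip position 2: 0111001 → 0011001

0011001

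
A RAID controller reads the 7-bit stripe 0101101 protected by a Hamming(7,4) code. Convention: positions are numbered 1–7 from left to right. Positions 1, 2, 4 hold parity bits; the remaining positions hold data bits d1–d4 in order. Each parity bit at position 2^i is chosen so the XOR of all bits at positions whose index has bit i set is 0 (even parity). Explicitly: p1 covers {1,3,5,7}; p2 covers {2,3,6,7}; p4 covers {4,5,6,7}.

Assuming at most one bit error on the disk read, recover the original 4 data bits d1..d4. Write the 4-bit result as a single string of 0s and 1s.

0101

s1 (pos 1,3,5,7): 0⊕0⊕1⊕1 = 0
s2 (pos 2,3,6,7): 1⊕0⊕0⊕1 = 0
s4 (pos 4,5,6,7): 1⊕1⊕0⊕1 = 1
Syndrome s4…s1 = 100 → error at position 4.
Flip position 4: 0101101 → 0100101
Read data bits from positions 3,5,6,7: 0101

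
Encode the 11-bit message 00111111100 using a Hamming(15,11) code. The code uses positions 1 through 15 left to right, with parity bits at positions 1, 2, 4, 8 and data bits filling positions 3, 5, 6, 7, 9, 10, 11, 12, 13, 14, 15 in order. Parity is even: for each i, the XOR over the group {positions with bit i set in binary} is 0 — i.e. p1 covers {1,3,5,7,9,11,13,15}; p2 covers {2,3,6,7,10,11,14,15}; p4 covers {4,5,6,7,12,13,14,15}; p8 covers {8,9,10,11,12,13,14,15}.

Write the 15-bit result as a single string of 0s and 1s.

000001111111100

Place data at non-parity positions: p1 p2 0 p4 0 1 1 p8 1 1 1 1 1 0 0
p1 (pos 1,3,5,7,9,11,13,15): XOR of data positions = 0⊕0⊕1⊕1⊕1⊕1⊕0 = 0
p2 (pos 2,3,6,7,10,11,14,15): XOR of data positions = 0⊕1⊕1⊕1⊕1⊕0⊕0 = 0
p4 (pos 4,5,6,7,12,13,14,15): XOR of data positions = 0⊕1⊕1⊕1⊕1⊕0⊕0 = 0
p8 (pos 8,9,10,11,12,13,14,15): XOR of data positions = 1⊕1⊕1⊕1⊕1⊕0⊕0 = 1
Codeword: 000001111111100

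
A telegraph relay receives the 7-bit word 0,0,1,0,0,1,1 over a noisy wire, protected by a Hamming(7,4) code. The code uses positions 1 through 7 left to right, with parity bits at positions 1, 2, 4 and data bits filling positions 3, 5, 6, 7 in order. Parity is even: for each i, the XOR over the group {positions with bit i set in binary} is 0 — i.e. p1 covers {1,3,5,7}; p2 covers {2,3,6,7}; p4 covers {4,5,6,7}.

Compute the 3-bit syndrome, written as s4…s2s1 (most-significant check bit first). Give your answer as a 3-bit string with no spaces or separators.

s1 (pos 1,3,5,7): 0⊕1⊕0⊕1 = 0
s2 (pos 2,3,6,7): 0⊕1⊕1⊕1 = 1
s4 (pos 4,5,6,7): 0⊕0⊕1⊕1 = 0
Syndrome s4…s1 = 010 → error at position 2.

010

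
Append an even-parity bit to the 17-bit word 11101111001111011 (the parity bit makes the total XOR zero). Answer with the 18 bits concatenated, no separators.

111011110011110111

XOR of the 17 data bits: 1⊕1⊕1⊕0⊕1⊕1⊕1⊕1⊕0⊕0⊕1⊕1⊕1⊕1⊕0⊕1⊕1 = 1
Parity bit = 1 (so all 18 bits XOR to 0).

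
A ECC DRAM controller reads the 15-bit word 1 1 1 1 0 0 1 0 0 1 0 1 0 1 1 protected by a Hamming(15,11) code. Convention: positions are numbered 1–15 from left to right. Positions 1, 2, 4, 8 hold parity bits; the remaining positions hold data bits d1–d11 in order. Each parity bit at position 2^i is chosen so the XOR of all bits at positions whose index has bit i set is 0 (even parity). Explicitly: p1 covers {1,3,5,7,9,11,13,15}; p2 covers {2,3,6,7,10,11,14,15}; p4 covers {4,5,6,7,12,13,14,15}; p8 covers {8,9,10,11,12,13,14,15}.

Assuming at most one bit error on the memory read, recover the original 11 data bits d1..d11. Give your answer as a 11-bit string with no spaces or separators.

s1 (pos 1,3,5,7,9,11,13,15): 1⊕1⊕0⊕1⊕0⊕0⊕0⊕1 = 0
s2 (pos 2,3,6,7,10,11,14,15): 1⊕1⊕0⊕1⊕1⊕0⊕1⊕1 = 0
s4 (pos 4,5,6,7,12,13,14,15): 1⊕0⊕0⊕1⊕1⊕0⊕1⊕1 = 1
s8 (pos 8,9,10,11,12,13,14,15): 0⊕0⊕1⊕0⊕1⊕0⊕1⊕1 = 0
Syndrome s8…s1 = 0100 → error at position 4.
Flip position 4: 111100100101011 → 111000100101011
Read data bits from positions 3,5,6,7,9,10,11,12,13,14,15: 10010101011

10010101011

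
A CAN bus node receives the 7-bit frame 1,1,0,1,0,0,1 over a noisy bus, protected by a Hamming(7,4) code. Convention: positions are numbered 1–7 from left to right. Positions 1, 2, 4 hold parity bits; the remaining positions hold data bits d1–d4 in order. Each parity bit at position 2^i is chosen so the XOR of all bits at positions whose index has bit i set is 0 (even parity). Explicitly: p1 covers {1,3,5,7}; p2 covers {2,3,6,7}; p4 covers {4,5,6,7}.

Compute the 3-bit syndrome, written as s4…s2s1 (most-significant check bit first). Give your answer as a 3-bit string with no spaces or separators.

s1 (pos 1,3,5,7): 1⊕0⊕0⊕1 = 0
s2 (pos 2,3,6,7): 1⊕0⊕0⊕1 = 0
s4 (pos 4,5,6,7): 1⊕0⊕0⊕1 = 0
Syndrome s4…s1 = 000 → no error.

000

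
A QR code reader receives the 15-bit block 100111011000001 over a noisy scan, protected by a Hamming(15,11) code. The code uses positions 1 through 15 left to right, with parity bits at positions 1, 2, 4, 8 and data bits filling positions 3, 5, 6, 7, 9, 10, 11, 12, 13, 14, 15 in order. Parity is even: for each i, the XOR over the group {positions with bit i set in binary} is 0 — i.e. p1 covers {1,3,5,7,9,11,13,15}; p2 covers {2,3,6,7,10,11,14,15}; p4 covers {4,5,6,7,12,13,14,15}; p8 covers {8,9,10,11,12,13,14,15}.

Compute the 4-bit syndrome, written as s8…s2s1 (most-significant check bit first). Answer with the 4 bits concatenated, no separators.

1000

s1 (pos 1,3,5,7,9,11,13,15): 1⊕0⊕1⊕0⊕1⊕0⊕0⊕1 = 0
s2 (pos 2,3,6,7,10,11,14,15): 0⊕0⊕1⊕0⊕0⊕0⊕0⊕1 = 0
s4 (pos 4,5,6,7,12,13,14,15): 1⊕1⊕1⊕0⊕0⊕0⊕0⊕1 = 0
s8 (pos 8,9,10,11,12,13,14,15): 1⊕1⊕0⊕0⊕0⊕0⊕0⊕1 = 1
Syndrome s8…s1 = 1000 → error at position 8.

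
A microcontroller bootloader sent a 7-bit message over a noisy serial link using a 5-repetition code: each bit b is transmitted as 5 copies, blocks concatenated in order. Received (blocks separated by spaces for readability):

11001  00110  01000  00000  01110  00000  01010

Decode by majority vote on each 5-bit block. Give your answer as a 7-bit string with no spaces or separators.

Block 1 (11001): 3 ones → 1
Block 2 (00110): 2 ones → 0
Block 3 (01000): 1 one → 0
Block 4 (00000): 0 ones → 0
Block 5 (01110): 3 ones → 1
Block 6 (00000): 0 ones → 0
Block 7 (01010): 2 ones → 0

1000100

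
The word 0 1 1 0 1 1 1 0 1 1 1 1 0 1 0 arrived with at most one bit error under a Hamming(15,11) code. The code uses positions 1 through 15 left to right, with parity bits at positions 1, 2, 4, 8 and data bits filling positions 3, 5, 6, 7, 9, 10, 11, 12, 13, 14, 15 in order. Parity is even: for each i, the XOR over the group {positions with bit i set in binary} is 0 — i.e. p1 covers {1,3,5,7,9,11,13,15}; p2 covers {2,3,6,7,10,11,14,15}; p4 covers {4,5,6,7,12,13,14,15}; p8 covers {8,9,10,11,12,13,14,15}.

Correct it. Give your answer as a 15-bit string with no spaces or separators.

011011101111011

s1 (pos 1,3,5,7,9,11,13,15): 0⊕1⊕1⊕1⊕1⊕1⊕0⊕0 = 1
s2 (pos 2,3,6,7,10,11,14,15): 1⊕1⊕1⊕1⊕1⊕1⊕1⊕0 = 1
s4 (pos 4,5,6,7,12,13,14,15): 0⊕1⊕1⊕1⊕1⊕0⊕1⊕0 = 1
s8 (pos 8,9,10,11,12,13,14,15): 0⊕1⊕1⊕1⊕1⊕0⊕1⊕0 = 1
Syndrome s8…s1 = 1111 → error at position 15.
Flip position 15: 011011101111010 → 011011101111011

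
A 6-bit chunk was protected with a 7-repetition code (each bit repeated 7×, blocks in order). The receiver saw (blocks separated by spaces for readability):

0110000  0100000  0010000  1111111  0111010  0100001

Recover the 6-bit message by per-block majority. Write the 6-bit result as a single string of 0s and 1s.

000110

Block 1 (0110000): 2 ones → 0
Block 2 (0100000): 1 one → 0
Block 3 (0010000): 1 one → 0
Block 4 (1111111): 7 ones → 1
Block 5 (0111010): 4 ones → 1
Block 6 (0100001): 2 ones → 0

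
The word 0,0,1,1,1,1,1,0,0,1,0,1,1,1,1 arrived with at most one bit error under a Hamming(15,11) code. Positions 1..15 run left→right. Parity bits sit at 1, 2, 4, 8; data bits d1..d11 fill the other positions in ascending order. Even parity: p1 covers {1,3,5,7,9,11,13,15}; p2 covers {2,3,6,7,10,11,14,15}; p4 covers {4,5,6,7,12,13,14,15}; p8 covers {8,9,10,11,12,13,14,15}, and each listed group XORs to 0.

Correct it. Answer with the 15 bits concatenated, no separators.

001111101101111

s1 (pos 1,3,5,7,9,11,13,15): 0⊕1⊕1⊕1⊕0⊕0⊕1⊕1 = 1
s2 (pos 2,3,6,7,10,11,14,15): 0⊕1⊕1⊕1⊕1⊕0⊕1⊕1 = 0
s4 (pos 4,5,6,7,12,13,14,15): 1⊕1⊕1⊕1⊕1⊕1⊕1⊕1 = 0
s8 (pos 8,9,10,11,12,13,14,15): 0⊕0⊕1⊕0⊕1⊕1⊕1⊕1 = 1
Syndrome s8…s1 = 1001 → error at position 9.
Flip position 9: 001111100101111 → 001111101101111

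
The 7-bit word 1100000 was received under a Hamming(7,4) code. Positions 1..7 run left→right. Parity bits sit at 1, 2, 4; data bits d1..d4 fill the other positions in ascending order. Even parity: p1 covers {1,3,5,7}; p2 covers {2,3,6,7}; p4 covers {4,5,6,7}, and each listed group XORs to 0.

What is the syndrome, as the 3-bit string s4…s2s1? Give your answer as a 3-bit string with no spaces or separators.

011

s1 (pos 1,3,5,7): 1⊕0⊕0⊕0 = 1
s2 (pos 2,3,6,7): 1⊕0⊕0⊕0 = 1
s4 (pos 4,5,6,7): 0⊕0⊕0⊕0 = 0
Syndrome s4…s1 = 011 → error at position 3.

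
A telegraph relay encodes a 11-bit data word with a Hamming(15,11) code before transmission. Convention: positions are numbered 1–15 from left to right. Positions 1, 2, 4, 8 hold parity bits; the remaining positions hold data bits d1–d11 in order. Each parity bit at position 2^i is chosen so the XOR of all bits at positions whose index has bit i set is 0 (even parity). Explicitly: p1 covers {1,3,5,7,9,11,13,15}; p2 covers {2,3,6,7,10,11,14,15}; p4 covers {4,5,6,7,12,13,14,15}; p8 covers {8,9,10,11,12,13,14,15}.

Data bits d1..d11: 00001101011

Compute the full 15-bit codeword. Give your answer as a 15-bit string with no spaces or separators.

010100011101011

Place data at non-parity positions: p1 p2 0 p4 0 0 0 p8 1 1 0 1 0 1 1
p1 (pos 1,3,5,7,9,11,13,15): XOR of data positions = 0⊕0⊕0⊕1⊕0⊕0⊕1 = 0
p2 (pos 2,3,6,7,10,11,14,15): XOR of data positions = 0⊕0⊕0⊕1⊕0⊕1⊕1 = 1
p4 (pos 4,5,6,7,12,13,14,15): XOR of data positions = 0⊕0⊕0⊕1⊕0⊕1⊕1 = 1
p8 (pos 8,9,10,11,12,13,14,15): XOR of data positions = 1⊕1⊕0⊕1⊕0⊕1⊕1 = 1
Codeword: 010100011101011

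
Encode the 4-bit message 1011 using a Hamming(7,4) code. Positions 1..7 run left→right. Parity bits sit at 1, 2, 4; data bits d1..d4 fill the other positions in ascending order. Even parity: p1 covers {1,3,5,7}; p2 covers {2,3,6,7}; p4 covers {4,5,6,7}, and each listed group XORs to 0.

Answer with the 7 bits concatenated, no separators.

Place data at non-parity positions: p1 p2 1 p4 0 1 1
p1 (pos 1,3,5,7): XOR of data positions = 1⊕0⊕1 = 0
p2 (pos 2,3,6,7): XOR of data positions = 1⊕1⊕1 = 1
p4 (pos 4,5,6,7): XOR of data positions = 0⊕1⊕1 = 0
Codeword: 0110011

0110011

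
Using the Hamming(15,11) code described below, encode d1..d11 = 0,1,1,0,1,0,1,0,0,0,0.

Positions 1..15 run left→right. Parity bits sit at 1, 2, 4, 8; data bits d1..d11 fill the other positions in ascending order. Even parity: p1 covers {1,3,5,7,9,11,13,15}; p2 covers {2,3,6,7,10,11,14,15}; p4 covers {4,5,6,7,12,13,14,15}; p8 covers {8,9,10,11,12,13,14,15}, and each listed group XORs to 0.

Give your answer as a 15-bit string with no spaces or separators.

100011001010000

Place data at non-parity positions: p1 p2 0 p4 1 1 0 p8 1 0 1 0 0 0 0
p1 (pos 1,3,5,7,9,11,13,15): XOR of data positions = 0⊕1⊕0⊕1⊕1⊕0⊕0 = 1
p2 (pos 2,3,6,7,10,11,14,15): XOR of data positions = 0⊕1⊕0⊕0⊕1⊕0⊕0 = 0
p4 (pos 4,5,6,7,12,13,14,15): XOR of data positions = 1⊕1⊕0⊕0⊕0⊕0⊕0 = 0
p8 (pos 8,9,10,11,12,13,14,15): XOR of data positions = 1⊕0⊕1⊕0⊕0⊕0⊕0 = 0
Codeword: 100011001010000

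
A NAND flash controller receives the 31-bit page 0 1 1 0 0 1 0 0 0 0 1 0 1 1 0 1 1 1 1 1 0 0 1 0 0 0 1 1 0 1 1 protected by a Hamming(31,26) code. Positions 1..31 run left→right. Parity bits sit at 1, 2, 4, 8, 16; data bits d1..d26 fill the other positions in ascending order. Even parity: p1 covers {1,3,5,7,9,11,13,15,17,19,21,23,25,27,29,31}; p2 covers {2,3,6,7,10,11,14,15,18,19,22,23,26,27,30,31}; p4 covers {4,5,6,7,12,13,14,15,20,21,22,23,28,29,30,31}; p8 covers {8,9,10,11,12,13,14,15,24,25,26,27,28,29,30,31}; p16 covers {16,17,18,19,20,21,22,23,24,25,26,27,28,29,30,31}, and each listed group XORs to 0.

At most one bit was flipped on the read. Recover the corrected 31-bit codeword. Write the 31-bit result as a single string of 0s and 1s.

s1 (pos 1,3,5,7,9,11,13,15,17,19,21,23,25,27,29,31): 0⊕1⊕0⊕0⊕0⊕1⊕1⊕0⊕1⊕1⊕0⊕1⊕0⊕1⊕0⊕1 = 0
s2 (pos 2,3,6,7,10,11,14,15,18,19,22,23,26,27,30,31): 1⊕1⊕1⊕0⊕0⊕1⊕1⊕0⊕1⊕1⊕0⊕1⊕0⊕1⊕1⊕1 = 1
s4 (pos 4,5,6,7,12,13,14,15,20,21,22,23,28,29,30,31): 0⊕0⊕1⊕0⊕0⊕1⊕1⊕0⊕1⊕0⊕0⊕1⊕1⊕0⊕1⊕1 = 0
s8 (pos 8,9,10,11,12,13,14,15,24,25,26,27,28,29,30,31): 0⊕0⊕0⊕1⊕0⊕1⊕1⊕0⊕0⊕0⊕0⊕1⊕1⊕0⊕1⊕1 = 1
s16 (pos 16,17,18,19,20,21,22,23,24,25,26,27,28,29,30,31): 1⊕1⊕1⊕1⊕1⊕0⊕0⊕1⊕0⊕0⊕0⊕1⊕1⊕0⊕1⊕1 = 0
Syndrome s16…s1 = 01010 → error at position 10.
Flip position 10: 0110010000101101111100100011011 → 0110010001101101111100100011011

0110010001101101111100100011011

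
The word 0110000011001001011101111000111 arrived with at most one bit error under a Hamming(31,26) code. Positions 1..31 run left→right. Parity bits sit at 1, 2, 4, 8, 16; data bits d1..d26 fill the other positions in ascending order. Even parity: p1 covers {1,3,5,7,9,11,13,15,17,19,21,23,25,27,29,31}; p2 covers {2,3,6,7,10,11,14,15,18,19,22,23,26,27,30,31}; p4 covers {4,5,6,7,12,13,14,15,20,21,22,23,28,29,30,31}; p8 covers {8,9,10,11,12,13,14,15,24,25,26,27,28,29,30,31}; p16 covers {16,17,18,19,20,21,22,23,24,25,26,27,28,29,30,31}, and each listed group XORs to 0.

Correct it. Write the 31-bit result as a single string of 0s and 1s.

0110000011001001011100111000111

s1 (pos 1,3,5,7,9,11,13,15,17,19,21,23,25,27,29,31): 0⊕1⊕0⊕0⊕1⊕0⊕1⊕0⊕0⊕1⊕0⊕1⊕1⊕0⊕1⊕1 = 0
s2 (pos 2,3,6,7,10,11,14,15,18,19,22,23,26,27,30,31): 1⊕1⊕0⊕0⊕1⊕0⊕0⊕0⊕1⊕1⊕1⊕1⊕0⊕0⊕1⊕1 = 1
s4 (pos 4,5,6,7,12,13,14,15,20,21,22,23,28,29,30,31): 0⊕0⊕0⊕0⊕0⊕1⊕0⊕0⊕1⊕0⊕1⊕1⊕0⊕1⊕1⊕1 = 1
s8 (pos 8,9,10,11,12,13,14,15,24,25,26,27,28,29,30,31): 0⊕1⊕1⊕0⊕0⊕1⊕0⊕0⊕1⊕1⊕0⊕0⊕0⊕1⊕1⊕1 = 0
s16 (pos 16,17,18,19,20,21,22,23,24,25,26,27,28,29,30,31): 1⊕0⊕1⊕1⊕1⊕0⊕1⊕1⊕1⊕1⊕0⊕0⊕0⊕1⊕1⊕1 = 1
Syndrome s16…s1 = 10110 → error at position 22.
Flip position 22: 0110000011001001011101111000111 → 0110000011001001011100111000111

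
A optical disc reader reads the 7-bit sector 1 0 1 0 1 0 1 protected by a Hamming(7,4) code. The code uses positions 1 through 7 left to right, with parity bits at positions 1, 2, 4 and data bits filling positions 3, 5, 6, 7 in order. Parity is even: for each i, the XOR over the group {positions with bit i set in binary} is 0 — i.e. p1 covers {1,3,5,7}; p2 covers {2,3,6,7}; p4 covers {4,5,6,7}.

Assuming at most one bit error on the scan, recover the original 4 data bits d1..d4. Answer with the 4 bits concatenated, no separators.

s1 (pos 1,3,5,7): 1⊕1⊕1⊕1 = 0
s2 (pos 2,3,6,7): 0⊕1⊕0⊕1 = 0
s4 (pos 4,5,6,7): 0⊕1⊕0⊕1 = 0
Syndrome s4…s1 = 000 → no error.
Read data bits from positions 3,5,6,7: 1101

1101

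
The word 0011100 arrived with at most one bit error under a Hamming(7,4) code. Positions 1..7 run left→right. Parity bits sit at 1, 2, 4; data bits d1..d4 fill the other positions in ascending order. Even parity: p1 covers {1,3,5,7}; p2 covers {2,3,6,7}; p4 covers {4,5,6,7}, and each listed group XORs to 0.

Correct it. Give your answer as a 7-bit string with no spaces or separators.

0111100

s1 (pos 1,3,5,7): 0⊕1⊕1⊕0 = 0
s2 (pos 2,3,6,7): 0⊕1⊕0⊕0 = 1
s4 (pos 4,5,6,7): 1⊕1⊕0⊕0 = 0
Syndrome s4…s1 = 010 → error at position 2.
Flip position 2: 0011100 → 0111100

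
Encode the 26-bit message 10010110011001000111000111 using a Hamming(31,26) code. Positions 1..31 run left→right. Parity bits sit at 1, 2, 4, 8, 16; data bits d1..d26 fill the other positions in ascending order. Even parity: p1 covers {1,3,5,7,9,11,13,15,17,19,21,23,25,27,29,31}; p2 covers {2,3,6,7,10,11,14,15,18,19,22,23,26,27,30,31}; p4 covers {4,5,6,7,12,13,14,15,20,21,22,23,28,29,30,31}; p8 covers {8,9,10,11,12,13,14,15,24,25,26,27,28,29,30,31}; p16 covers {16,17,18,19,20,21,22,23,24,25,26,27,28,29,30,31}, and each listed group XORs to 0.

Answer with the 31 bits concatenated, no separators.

Place data at non-parity positions: p1 p2 1 p4 0 0 1 p8 0 1 1 0 0 1 1 p16 0 0 1 0 0 0 1 1 1 0 0 0 1 1 1
p1 (pos 1,3,5,7,9,11,13,15,17,19,21,23,25,27,29,31): XOR of data positions = 1⊕0⊕1⊕0⊕1⊕0⊕1⊕0⊕1⊕0⊕1⊕1⊕0⊕1⊕1 = 1
p2 (pos 2,3,6,7,10,11,14,15,18,19,22,23,26,27,30,31): XOR of data positions = 1⊕0⊕1⊕1⊕1⊕1⊕1⊕0⊕1⊕0⊕1⊕0⊕0⊕1⊕1 = 0
p4 (pos 4,5,6,7,12,13,14,15,20,21,22,23,28,29,30,31): XOR of data positions = 0⊕0⊕1⊕0⊕0⊕1⊕1⊕0⊕0⊕0⊕1⊕0⊕1⊕1⊕1 = 1
p8 (pos 8,9,10,11,12,13,14,15,24,25,26,27,28,29,30,31): XOR of data positions = 0⊕1⊕1⊕0⊕0⊕1⊕1⊕1⊕1⊕0⊕0⊕0⊕1⊕1⊕1 = 1
p16 (pos 16,17,18,19,20,21,22,23,24,25,26,27,28,29,30,31): XOR of data positions = 0⊕0⊕1⊕0⊕0⊕0⊕1⊕1⊕1⊕0⊕0⊕0⊕1⊕1⊕1 = 1
Codeword: 1011001101100111001000111000111

1011001101100111001000111000111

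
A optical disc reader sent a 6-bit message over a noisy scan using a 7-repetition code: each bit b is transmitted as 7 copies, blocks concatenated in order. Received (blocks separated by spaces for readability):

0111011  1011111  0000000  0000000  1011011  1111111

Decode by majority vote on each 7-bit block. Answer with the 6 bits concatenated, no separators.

Block 1 (0111011): 5 ones → 1
Block 2 (1011111): 6 ones → 1
Block 3 (0000000): 0 ones → 0
Block 4 (0000000): 0 ones → 0
Block 5 (1011011): 5 ones → 1
Block 6 (1111111): 7 ones → 1

110011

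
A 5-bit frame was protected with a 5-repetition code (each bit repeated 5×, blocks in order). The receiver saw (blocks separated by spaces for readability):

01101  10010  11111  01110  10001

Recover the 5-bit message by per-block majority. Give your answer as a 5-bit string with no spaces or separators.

10110

Block 1 (01101): 3 ones → 1
Block 2 (10010): 2 ones → 0
Block 3 (11111): 5 ones → 1
Block 4 (01110): 3 ones → 1
Block 5 (10001): 2 ones → 0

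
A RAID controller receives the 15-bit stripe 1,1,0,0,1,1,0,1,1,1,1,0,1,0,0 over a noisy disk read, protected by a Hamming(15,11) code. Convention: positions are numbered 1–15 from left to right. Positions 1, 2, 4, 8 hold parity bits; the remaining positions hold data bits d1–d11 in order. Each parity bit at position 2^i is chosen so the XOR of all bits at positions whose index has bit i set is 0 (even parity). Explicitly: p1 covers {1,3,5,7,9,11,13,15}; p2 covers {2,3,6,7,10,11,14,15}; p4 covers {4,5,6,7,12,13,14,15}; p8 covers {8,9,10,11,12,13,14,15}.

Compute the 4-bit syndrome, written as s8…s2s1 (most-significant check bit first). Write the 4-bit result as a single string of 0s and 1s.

1101

s1 (pos 1,3,5,7,9,11,13,15): 1⊕0⊕1⊕0⊕1⊕1⊕1⊕0 = 1
s2 (pos 2,3,6,7,10,11,14,15): 1⊕0⊕1⊕0⊕1⊕1⊕0⊕0 = 0
s4 (pos 4,5,6,7,12,13,14,15): 0⊕1⊕1⊕0⊕0⊕1⊕0⊕0 = 1
s8 (pos 8,9,10,11,12,13,14,15): 1⊕1⊕1⊕1⊕0⊕1⊕0⊕0 = 1
Syndrome s8…s1 = 1101 → error at position 13.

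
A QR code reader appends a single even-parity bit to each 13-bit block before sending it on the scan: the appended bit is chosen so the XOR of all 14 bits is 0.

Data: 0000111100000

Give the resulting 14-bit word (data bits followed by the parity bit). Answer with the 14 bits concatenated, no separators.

XOR of the 13 data bits: 0⊕0⊕0⊕0⊕1⊕1⊕1⊕1⊕0⊕0⊕0⊕0⊕0 = 0
Parity bit = 0 (so all 14 bits XOR to 0).

00001111000000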